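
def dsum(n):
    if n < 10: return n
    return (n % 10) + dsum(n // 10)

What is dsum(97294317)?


dsum(97294317) = 7 + dsum(9729431)
dsum(9729431) = 1 + dsum(972943)
dsum(972943) = 3 + dsum(97294)
dsum(97294) = 4 + dsum(9729)
dsum(9729) = 9 + dsum(972)
dsum(972) = 2 + dsum(97)
dsum(97) = 7 + dsum(9)
dsum(9) = 9  (base case)
Total: 7 + 1 + 3 + 4 + 9 + 2 + 7 + 9 = 42

42


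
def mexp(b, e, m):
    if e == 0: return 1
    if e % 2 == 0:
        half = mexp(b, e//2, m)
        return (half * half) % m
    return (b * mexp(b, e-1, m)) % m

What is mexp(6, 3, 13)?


mexp(6, 3, 13): e is odd, compute mexp(6, 2, 13)
  mexp(6, 2, 13): e is even, compute mexp(6, 1, 13)
    mexp(6, 1, 13): e is odd, compute mexp(6, 0, 13)
      mexp(6, 0, 13) = 1
    (6 * 1) % 13 = 6
  half=6, (6*6) % 13 = 10
(6 * 10) % 13 = 8

8


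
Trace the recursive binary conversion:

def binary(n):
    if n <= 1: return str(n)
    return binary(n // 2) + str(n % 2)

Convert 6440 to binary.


binary(6440) = binary(3220) + '0'
binary(3220) = binary(1610) + '0'
binary(1610) = binary(805) + '0'
binary(805) = binary(402) + '1'
binary(402) = binary(201) + '0'
binary(201) = binary(100) + '1'
binary(100) = binary(50) + '0'
binary(50) = binary(25) + '0'
binary(25) = binary(12) + '1'
binary(12) = binary(6) + '0'
binary(6) = binary(3) + '0'
binary(3) = binary(1) + '1'
binary(1) = '1'  (base case)
Concatenating: '1' + '1' + '0' + '0' + '1' + '0' + '0' + '1' + '0' + '1' + '0' + '0' + '0' = '1100100101000'

1100100101000


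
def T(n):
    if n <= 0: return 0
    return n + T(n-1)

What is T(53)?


T(53)
= 53 + 52 + 51 + 50 + 49 + 48 + 47 + 46 + 45 + 44 + 43 + 42 + 41 + 40 + 39 + 38 + 37 + 36 + 35 + 34 + 33 + 32 + 31 + 30 + 29 + 28 + 27 + 26 + 25 + 24 + 23 + 22 + 21 + 20 + 19 + 18 + 17 + 16 + 15 + 14 + 13 + 12 + 11 + 10 + 9 + 8 + 7 + 6 + 5 + 4 + 3 + 2 + 1 + T(0)
= 53 + 52 + 51 + 50 + 49 + 48 + 47 + 46 + 45 + 44 + 43 + 42 + 41 + 40 + 39 + 38 + 37 + 36 + 35 + 34 + 33 + 32 + 31 + 30 + 29 + 28 + 27 + 26 + 25 + 24 + 23 + 22 + 21 + 20 + 19 + 18 + 17 + 16 + 15 + 14 + 13 + 12 + 11 + 10 + 9 + 8 + 7 + 6 + 5 + 4 + 3 + 2 + 1 + 0
= 1431

1431


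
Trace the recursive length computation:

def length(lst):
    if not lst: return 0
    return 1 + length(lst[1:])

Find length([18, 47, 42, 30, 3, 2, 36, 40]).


length([18, 47, 42, 30, 3, 2, 36, 40]) = 1 + length([47, 42, 30, 3, 2, 36, 40])
length([47, 42, 30, 3, 2, 36, 40]) = 1 + length([42, 30, 3, 2, 36, 40])
length([42, 30, 3, 2, 36, 40]) = 1 + length([30, 3, 2, 36, 40])
length([30, 3, 2, 36, 40]) = 1 + length([3, 2, 36, 40])
length([3, 2, 36, 40]) = 1 + length([2, 36, 40])
length([2, 36, 40]) = 1 + length([36, 40])
length([36, 40]) = 1 + length([40])
length([40]) = 1 + length([])
length([]) = 0  (base case)
Unwinding: 1 + 1 + 1 + 1 + 1 + 1 + 1 + 1 + 0 = 8

8


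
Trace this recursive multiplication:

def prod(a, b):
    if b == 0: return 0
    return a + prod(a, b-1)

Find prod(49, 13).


prod(49, 13) = 49 + prod(49, 12)
prod(49, 12) = 49 + prod(49, 11)
prod(49, 11) = 49 + prod(49, 10)
prod(49, 10) = 49 + prod(49, 9)
prod(49, 9) = 49 + prod(49, 8)
prod(49, 8) = 49 + prod(49, 7)
prod(49, 7) = 49 + prod(49, 6)
prod(49, 6) = 49 + prod(49, 5)
prod(49, 5) = 49 + prod(49, 4)
prod(49, 4) = 49 + prod(49, 3)
prod(49, 3) = 49 + prod(49, 2)
prod(49, 2) = 49 + prod(49, 1)
prod(49, 1) = 49 + prod(49, 0)
prod(49, 0) = 0  (base case)
Total: 49 + 49 + 49 + 49 + 49 + 49 + 49 + 49 + 49 + 49 + 49 + 49 + 49 + 0 = 637

637


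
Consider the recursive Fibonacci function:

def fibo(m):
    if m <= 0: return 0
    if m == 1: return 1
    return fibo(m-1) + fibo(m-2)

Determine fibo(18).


Computing fibo(18) bottom-up:
fibo(0) = 0
fibo(1) = 1
fibo(2) = fibo(1) + fibo(0) = 1 + 0 = 1
fibo(3) = fibo(2) + fibo(1) = 1 + 1 = 2
fibo(4) = fibo(3) + fibo(2) = 2 + 1 = 3
fibo(5) = fibo(4) + fibo(3) = 3 + 2 = 5
fibo(6) = fibo(5) + fibo(4) = 5 + 3 = 8
fibo(7) = fibo(6) + fibo(5) = 8 + 5 = 13
fibo(8) = fibo(7) + fibo(6) = 13 + 8 = 21
fibo(9) = fibo(8) + fibo(7) = 21 + 13 = 34
fibo(10) = fibo(9) + fibo(8) = 34 + 21 = 55
fibo(11) = fibo(10) + fibo(9) = 55 + 34 = 89
fibo(12) = fibo(11) + fibo(10) = 89 + 55 = 144
fibo(13) = fibo(12) + fibo(11) = 144 + 89 = 233
fibo(14) = fibo(13) + fibo(12) = 233 + 144 = 377
fibo(15) = fibo(14) + fibo(13) = 377 + 233 = 610
fibo(16) = fibo(15) + fibo(14) = 610 + 377 = 987
fibo(17) = fibo(16) + fibo(15) = 987 + 610 = 1597
fibo(18) = fibo(17) + fibo(16) = 1597 + 987 = 2584

2584


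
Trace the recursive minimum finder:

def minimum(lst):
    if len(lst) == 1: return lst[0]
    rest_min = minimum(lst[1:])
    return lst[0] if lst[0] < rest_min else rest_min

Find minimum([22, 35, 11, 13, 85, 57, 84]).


minimum([22, 35, 11, 13, 85, 57, 84]): compare 22 with minimum([35, 11, 13, 85, 57, 84])
minimum([35, 11, 13, 85, 57, 84]): compare 35 with minimum([11, 13, 85, 57, 84])
minimum([11, 13, 85, 57, 84]): compare 11 with minimum([13, 85, 57, 84])
minimum([13, 85, 57, 84]): compare 13 with minimum([85, 57, 84])
minimum([85, 57, 84]): compare 85 with minimum([57, 84])
minimum([57, 84]): compare 57 with minimum([84])
minimum([84]) = 84  (base case)
Compare 57 with 84 -> 57
Compare 85 with 57 -> 57
Compare 13 with 57 -> 13
Compare 11 with 13 -> 11
Compare 35 with 11 -> 11
Compare 22 with 11 -> 11

11


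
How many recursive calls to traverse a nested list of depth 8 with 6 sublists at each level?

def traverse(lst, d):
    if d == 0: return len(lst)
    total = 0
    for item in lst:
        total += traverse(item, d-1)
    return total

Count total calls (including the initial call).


At depth 0 (root): 1 call
At depth 1: each of 1 parents calls traverse on 6 children = 6 calls
At depth 2: each of 6 parents calls traverse on 6 children = 36 calls
At depth 3: each of 36 parents calls traverse on 6 children = 216 calls
At depth 4: each of 216 parents calls traverse on 6 children = 1296 calls
At depth 5: each of 1296 parents calls traverse on 6 children = 7776 calls
At depth 6: each of 7776 parents calls traverse on 6 children = 46656 calls
At depth 7: each of 46656 parents calls traverse on 6 children = 279936 calls
At depth 8: each of 279936 parents calls traverse on 6 children = 1679616 calls
Total: 1 + 6 + 36 + 216 + 1296 + 7776 + 46656 + 279936 + 1679616 = 2015539

2015539


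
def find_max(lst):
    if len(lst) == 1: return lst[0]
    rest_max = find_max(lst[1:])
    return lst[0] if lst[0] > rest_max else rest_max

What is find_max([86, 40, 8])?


find_max([86, 40, 8]): compare 86 with find_max([40, 8])
find_max([40, 8]): compare 40 with find_max([8])
find_max([8]) = 8  (base case)
Compare 40 with 8 -> 40
Compare 86 with 40 -> 86

86


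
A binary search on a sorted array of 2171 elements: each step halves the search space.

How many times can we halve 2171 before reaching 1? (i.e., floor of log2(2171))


2171 / 2 = 1085
1085 / 2 = 542
542 / 2 = 271
271 / 2 = 135
135 / 2 = 67
67 / 2 = 33
33 / 2 = 16
16 / 2 = 8
8 / 2 = 4
4 / 2 = 2
2 / 2 = 1
Reached 1 after 11 halvings

11


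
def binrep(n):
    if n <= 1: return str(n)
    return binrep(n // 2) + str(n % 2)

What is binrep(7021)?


binrep(7021) = binrep(3510) + '1'
binrep(3510) = binrep(1755) + '0'
binrep(1755) = binrep(877) + '1'
binrep(877) = binrep(438) + '1'
binrep(438) = binrep(219) + '0'
binrep(219) = binrep(109) + '1'
binrep(109) = binrep(54) + '1'
binrep(54) = binrep(27) + '0'
binrep(27) = binrep(13) + '1'
binrep(13) = binrep(6) + '1'
binrep(6) = binrep(3) + '0'
binrep(3) = binrep(1) + '1'
binrep(1) = '1'  (base case)
Concatenating: '1' + '1' + '0' + '1' + '1' + '0' + '1' + '1' + '0' + '1' + '1' + '0' + '1' = '1101101101101'

1101101101101


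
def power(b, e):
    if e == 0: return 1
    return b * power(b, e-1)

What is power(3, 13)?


power(3, 13)
= 3 * power(3, 12)
= 3 * 3 * power(3, 11)
= 3 * 3 * 3 * power(3, 10)
= 3 * 3 * 3 * 3 * power(3, 9)
= 3 * 3 * 3 * 3 * 3 * power(3, 8)
= 3 * 3 * 3 * 3 * 3 * 3 * power(3, 7)
= 3 * 3 * 3 * 3 * 3 * 3 * 3 * power(3, 6)
= 3 * 3 * 3 * 3 * 3 * 3 * 3 * 3 * power(3, 5)
= 3 * 3 * 3 * 3 * 3 * 3 * 3 * 3 * 3 * power(3, 4)
= 3 * 3 * 3 * 3 * 3 * 3 * 3 * 3 * 3 * 3 * power(3, 3)
= 3 * 3 * 3 * 3 * 3 * 3 * 3 * 3 * 3 * 3 * 3 * power(3, 2)
= 3 * 3 * 3 * 3 * 3 * 3 * 3 * 3 * 3 * 3 * 3 * 3 * power(3, 1)
= 3 * 3 * 3 * 3 * 3 * 3 * 3 * 3 * 3 * 3 * 3 * 3 * 3 * power(3, 0)
= 3 * 3 * 3 * 3 * 3 * 3 * 3 * 3 * 3 * 3 * 3 * 3 * 3 * 1
= 1594323

1594323


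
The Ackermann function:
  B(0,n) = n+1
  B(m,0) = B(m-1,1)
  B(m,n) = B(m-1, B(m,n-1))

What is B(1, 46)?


B(1, 46) = B(0, B(1, 45))
  B(1, 45) = B(0, B(1, 44))
    B(1, 44) = B(0, B(1, 43))
      B(1, 43) = B(0, B(1, 42))
        B(1, 42) = B(0, B(1, 41))
          B(1, 41) = B(0, B(1, 40))
          B(1, 40) = B(0, B(1, 39))
          B(1, 39) = B(0, B(1, 38))
          B(1, 38) = B(0, B(1, 37))
          B(1, 37) = B(0, B(1, 36))
          B(1, 36) = B(0, B(1, 35))
          B(1, 35) = B(0, B(1, 34))
          B(1, 34) = B(0, B(1, 33))
          B(1, 33) = B(0, B(1, 32))
          B(1, 32) = B(0, B(1, 31))
          B(1, 31) = B(0, B(1, 30))
          B(1, 30) = B(0, B(1, 29))
          B(1, 29) = B(0, B(1, 28))
          B(1, 28) = B(0, B(1, 27))
          B(1, 27) = B(0, B(1, 26))
          B(1, 26) = B(0, B(1, 25))
          B(1, 25) = B(0, B(1, 24))
          B(1, 24) = B(0, B(1, 23))
          B(1, 23) = B(0, B(1, 22))
          B(1, 22) = B(0, B(1, 21))
... (trace truncated)
Result: B(1, 46) = 48

48


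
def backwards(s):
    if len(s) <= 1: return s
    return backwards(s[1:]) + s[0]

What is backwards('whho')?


backwards('whho') = backwards('hho') + 'w'
backwards('hho') = backwards('ho') + 'h'
backwards('ho') = backwards('o') + 'h'
backwards('o') = 'o'  (base case)
Concatenating: 'o' + 'h' + 'h' + 'w' = 'ohhw'

ohhw


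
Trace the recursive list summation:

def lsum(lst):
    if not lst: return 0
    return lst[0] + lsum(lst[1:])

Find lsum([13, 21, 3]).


lsum([13, 21, 3]) = 13 + lsum([21, 3])
lsum([21, 3]) = 21 + lsum([3])
lsum([3]) = 3 + lsum([])
lsum([]) = 0  (base case)
Total: 13 + 21 + 3 + 0 = 37

37


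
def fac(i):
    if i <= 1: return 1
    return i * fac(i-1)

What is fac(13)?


fac(13)
= 13 * fac(12)
= 13 * 12 * fac(11)
= 13 * 12 * 11 * fac(10)
= 13 * 12 * 11 * 10 * fac(9)
= 13 * 12 * 11 * 10 * 9 * fac(8)
= 13 * 12 * 11 * 10 * 9 * 8 * fac(7)
= 13 * 12 * 11 * 10 * 9 * 8 * 7 * fac(6)
= 13 * 12 * 11 * 10 * 9 * 8 * 7 * 6 * fac(5)
= 13 * 12 * 11 * 10 * 9 * 8 * 7 * 6 * 5 * fac(4)
= 13 * 12 * 11 * 10 * 9 * 8 * 7 * 6 * 5 * 4 * fac(3)
= 13 * 12 * 11 * 10 * 9 * 8 * 7 * 6 * 5 * 4 * 3 * fac(2)
= 13 * 12 * 11 * 10 * 9 * 8 * 7 * 6 * 5 * 4 * 3 * 2 * fac(1)
= 13 * 12 * 11 * 10 * 9 * 8 * 7 * 6 * 5 * 4 * 3 * 2 * 1
= 6227020800

6227020800


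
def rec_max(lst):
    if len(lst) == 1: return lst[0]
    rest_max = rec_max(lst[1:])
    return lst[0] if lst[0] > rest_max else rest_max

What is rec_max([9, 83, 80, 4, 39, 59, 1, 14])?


rec_max([9, 83, 80, 4, 39, 59, 1, 14]): compare 9 with rec_max([83, 80, 4, 39, 59, 1, 14])
rec_max([83, 80, 4, 39, 59, 1, 14]): compare 83 with rec_max([80, 4, 39, 59, 1, 14])
rec_max([80, 4, 39, 59, 1, 14]): compare 80 with rec_max([4, 39, 59, 1, 14])
rec_max([4, 39, 59, 1, 14]): compare 4 with rec_max([39, 59, 1, 14])
rec_max([39, 59, 1, 14]): compare 39 with rec_max([59, 1, 14])
rec_max([59, 1, 14]): compare 59 with rec_max([1, 14])
rec_max([1, 14]): compare 1 with rec_max([14])
rec_max([14]) = 14  (base case)
Compare 1 with 14 -> 14
Compare 59 with 14 -> 59
Compare 39 with 59 -> 59
Compare 4 with 59 -> 59
Compare 80 with 59 -> 80
Compare 83 with 80 -> 83
Compare 9 with 83 -> 83

83


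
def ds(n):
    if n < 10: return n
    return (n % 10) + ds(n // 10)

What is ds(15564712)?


ds(15564712) = 2 + ds(1556471)
ds(1556471) = 1 + ds(155647)
ds(155647) = 7 + ds(15564)
ds(15564) = 4 + ds(1556)
ds(1556) = 6 + ds(155)
ds(155) = 5 + ds(15)
ds(15) = 5 + ds(1)
ds(1) = 1  (base case)
Total: 2 + 1 + 7 + 4 + 6 + 5 + 5 + 1 = 31

31


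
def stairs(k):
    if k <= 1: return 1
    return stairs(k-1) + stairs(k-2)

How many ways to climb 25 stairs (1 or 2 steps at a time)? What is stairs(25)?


Building up from base cases:
stairs(0) = 1
stairs(1) = 1
stairs(2) = stairs(1) + stairs(0) = 1 + 1 = 2
stairs(3) = stairs(2) + stairs(1) = 2 + 1 = 3
stairs(4) = stairs(3) + stairs(2) = 3 + 2 = 5
stairs(5) = stairs(4) + stairs(3) = 5 + 3 = 8
stairs(6) = stairs(5) + stairs(4) = 8 + 5 = 13
stairs(7) = stairs(6) + stairs(5) = 13 + 8 = 21
stairs(8) = stairs(7) + stairs(6) = 21 + 13 = 34
stairs(9) = stairs(8) + stairs(7) = 34 + 21 = 55
stairs(10) = stairs(9) + stairs(8) = 55 + 34 = 89
stairs(11) = stairs(10) + stairs(9) = 89 + 55 = 144
stairs(12) = stairs(11) + stairs(10) = 144 + 89 = 233
stairs(13) = stairs(12) + stairs(11) = 233 + 144 = 377
stairs(14) = stairs(13) + stairs(12) = 377 + 233 = 610
stairs(15) = stairs(14) + stairs(13) = 610 + 377 = 987
stairs(16) = stairs(15) + stairs(14) = 987 + 610 = 1597
stairs(17) = stairs(16) + stairs(15) = 1597 + 987 = 2584
stairs(18) = stairs(17) + stairs(16) = 2584 + 1597 = 4181
stairs(19) = stairs(18) + stairs(17) = 4181 + 2584 = 6765
stairs(20) = stairs(19) + stairs(18) = 6765 + 4181 = 10946
stairs(21) = stairs(20) + stairs(19) = 10946 + 6765 = 17711
stairs(22) = stairs(21) + stairs(20) = 17711 + 10946 = 28657
stairs(23) = stairs(22) + stairs(21) = 28657 + 17711 = 46368
stairs(24) = stairs(23) + stairs(22) = 46368 + 28657 = 75025
stairs(25) = stairs(24) + stairs(23) = 75025 + 46368 = 121393

121393


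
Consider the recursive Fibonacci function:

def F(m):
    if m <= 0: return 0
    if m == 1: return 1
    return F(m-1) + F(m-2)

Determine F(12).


Computing F(12) bottom-up:
F(0) = 0
F(1) = 1
F(2) = F(1) + F(0) = 1 + 0 = 1
F(3) = F(2) + F(1) = 1 + 1 = 2
F(4) = F(3) + F(2) = 2 + 1 = 3
F(5) = F(4) + F(3) = 3 + 2 = 5
F(6) = F(5) + F(4) = 5 + 3 = 8
F(7) = F(6) + F(5) = 8 + 5 = 13
F(8) = F(7) + F(6) = 13 + 8 = 21
F(9) = F(8) + F(7) = 21 + 13 = 34
F(10) = F(9) + F(8) = 34 + 21 = 55
F(11) = F(10) + F(9) = 55 + 34 = 89
F(12) = F(11) + F(10) = 89 + 55 = 144

144


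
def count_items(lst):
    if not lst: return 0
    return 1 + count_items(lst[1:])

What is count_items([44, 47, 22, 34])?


count_items([44, 47, 22, 34]) = 1 + count_items([47, 22, 34])
count_items([47, 22, 34]) = 1 + count_items([22, 34])
count_items([22, 34]) = 1 + count_items([34])
count_items([34]) = 1 + count_items([])
count_items([]) = 0  (base case)
Unwinding: 1 + 1 + 1 + 1 + 0 = 4

4


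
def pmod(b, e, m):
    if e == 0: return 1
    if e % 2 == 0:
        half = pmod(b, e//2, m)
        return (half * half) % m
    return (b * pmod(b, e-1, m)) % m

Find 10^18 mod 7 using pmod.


pmod(10, 18, 7): e is even, compute pmod(10, 9, 7)
  pmod(10, 9, 7): e is odd, compute pmod(10, 8, 7)
    pmod(10, 8, 7): e is even, compute pmod(10, 4, 7)
      pmod(10, 4, 7): e is even, compute pmod(10, 2, 7)
        pmod(10, 2, 7): e is even, compute pmod(10, 1, 7)
          pmod(10, 1, 7): e is odd, compute pmod(10, 0, 7)
          pmod(10, 0, 7) = 1
          (10 * 1) % 7 = 3
        half=3, (3*3) % 7 = 2
      half=2, (2*2) % 7 = 4
    half=4, (4*4) % 7 = 2
  (10 * 2) % 7 = 6
half=6, (6*6) % 7 = 1

1


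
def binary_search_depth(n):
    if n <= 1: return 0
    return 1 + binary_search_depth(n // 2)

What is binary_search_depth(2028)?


2028 / 2 = 1014
1014 / 2 = 507
507 / 2 = 253
253 / 2 = 126
126 / 2 = 63
63 / 2 = 31
31 / 2 = 15
15 / 2 = 7
7 / 2 = 3
3 / 2 = 1
Reached 1 after 10 halvings

10


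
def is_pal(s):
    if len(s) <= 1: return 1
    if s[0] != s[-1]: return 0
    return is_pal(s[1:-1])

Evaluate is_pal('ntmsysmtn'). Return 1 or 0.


is_pal('ntmsysmtn'): s[0]='n' == s[-1]='n' -> check is_pal('tmsysmt')
is_pal('tmsysmt'): s[0]='t' == s[-1]='t' -> check is_pal('msysm')
is_pal('msysm'): s[0]='m' == s[-1]='m' -> check is_pal('sys')
is_pal('sys'): s[0]='s' == s[-1]='s' -> check is_pal('y')
is_pal('y'): len <= 1 -> return 1  (base case)
Result: 1 (palindrome)

1


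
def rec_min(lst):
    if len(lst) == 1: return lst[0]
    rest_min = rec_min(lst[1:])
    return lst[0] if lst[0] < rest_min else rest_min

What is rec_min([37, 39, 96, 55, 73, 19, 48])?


rec_min([37, 39, 96, 55, 73, 19, 48]): compare 37 with rec_min([39, 96, 55, 73, 19, 48])
rec_min([39, 96, 55, 73, 19, 48]): compare 39 with rec_min([96, 55, 73, 19, 48])
rec_min([96, 55, 73, 19, 48]): compare 96 with rec_min([55, 73, 19, 48])
rec_min([55, 73, 19, 48]): compare 55 with rec_min([73, 19, 48])
rec_min([73, 19, 48]): compare 73 with rec_min([19, 48])
rec_min([19, 48]): compare 19 with rec_min([48])
rec_min([48]) = 48  (base case)
Compare 19 with 48 -> 19
Compare 73 with 19 -> 19
Compare 55 with 19 -> 19
Compare 96 with 19 -> 19
Compare 39 with 19 -> 19
Compare 37 with 19 -> 19

19


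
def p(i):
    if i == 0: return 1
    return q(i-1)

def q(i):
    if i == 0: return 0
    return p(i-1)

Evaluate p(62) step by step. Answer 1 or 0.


p(62) = q(61)
q(61) = p(60)
p(60) = q(59)
q(59) = p(58)
p(58) = q(57)
q(57) = p(56)
p(56) = q(55)
q(55) = p(54)
p(54) = q(53)
q(53) = p(52)
p(52) = q(51)
q(51) = p(50)
p(50) = q(49)
q(49) = p(48)
p(48) = q(47)
q(47) = p(46)
p(46) = q(45)
q(45) = p(44)
p(44) = q(43)
q(43) = p(42)
p(42) = q(41)
q(41) = p(40)
p(40) = q(39)
q(39) = p(38)
p(38) = q(37)
q(37) = p(36)
p(36) = q(35)
q(35) = p(34)
p(34) = q(33)
q(33) = p(32)
p(32) = q(31)
q(31) = p(30)
p(30) = q(29)
q(29) = p(28)
p(28) = q(27)
q(27) = p(26)
p(26) = q(25)
q(25) = p(24)
p(24) = q(23)
q(23) = p(22)
p(22) = q(21)
q(21) = p(20)
p(20) = q(19)
q(19) = p(18)
p(18) = q(17)
q(17) = p(16)
p(16) = q(15)
q(15) = p(14)
p(14) = q(13)
q(13) = p(12)
p(12) = q(11)
q(11) = p(10)
p(10) = q(9)
q(9) = p(8)
p(8) = q(7)
q(7) = p(6)
p(6) = q(5)
q(5) = p(4)
p(4) = q(3)
q(3) = p(2)
p(2) = q(1)
q(1) = p(0)
p(0) = 1  (base case)
Result: 1

1


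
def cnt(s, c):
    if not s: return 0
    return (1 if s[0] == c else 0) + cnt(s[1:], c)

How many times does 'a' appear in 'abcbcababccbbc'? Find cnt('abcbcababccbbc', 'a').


s[0]='a' == 'a' -> 1
s[0]='b' != 'a' -> 0
s[0]='c' != 'a' -> 0
s[0]='b' != 'a' -> 0
s[0]='c' != 'a' -> 0
s[0]='a' == 'a' -> 1
s[0]='b' != 'a' -> 0
s[0]='a' == 'a' -> 1
s[0]='b' != 'a' -> 0
s[0]='c' != 'a' -> 0
s[0]='c' != 'a' -> 0
s[0]='b' != 'a' -> 0
s[0]='b' != 'a' -> 0
s[0]='c' != 'a' -> 0
Sum: 1 + 0 + 0 + 0 + 0 + 1 + 0 + 1 + 0 + 0 + 0 + 0 + 0 + 0 = 3

3


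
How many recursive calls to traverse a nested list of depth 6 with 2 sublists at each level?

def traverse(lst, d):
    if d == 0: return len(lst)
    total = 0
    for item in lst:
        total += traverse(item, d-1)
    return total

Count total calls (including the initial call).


At depth 0 (root): 1 call
At depth 1: each of 1 parents calls traverse on 2 children = 2 calls
At depth 2: each of 2 parents calls traverse on 2 children = 4 calls
At depth 3: each of 4 parents calls traverse on 2 children = 8 calls
At depth 4: each of 8 parents calls traverse on 2 children = 16 calls
At depth 5: each of 16 parents calls traverse on 2 children = 32 calls
At depth 6: each of 32 parents calls traverse on 2 children = 64 calls
Total: 1 + 2 + 4 + 8 + 16 + 32 + 64 = 127

127


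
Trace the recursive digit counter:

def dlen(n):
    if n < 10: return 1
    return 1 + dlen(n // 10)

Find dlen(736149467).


dlen(736149467) = 1 + dlen(73614946)
dlen(73614946) = 1 + dlen(7361494)
dlen(7361494) = 1 + dlen(736149)
dlen(736149) = 1 + dlen(73614)
dlen(73614) = 1 + dlen(7361)
dlen(7361) = 1 + dlen(736)
dlen(736) = 1 + dlen(73)
dlen(73) = 1 + dlen(7)
dlen(7) = 1  (base case: 7 < 10)
Unwinding: 1 + 1 + 1 + 1 + 1 + 1 + 1 + 1 + 1 = 9

9


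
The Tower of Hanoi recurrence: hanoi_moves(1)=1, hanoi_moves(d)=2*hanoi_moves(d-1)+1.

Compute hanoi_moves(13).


hanoi_moves(13) = 2 * hanoi_moves(12) + 1
hanoi_moves(12) = 2 * hanoi_moves(11) + 1
hanoi_moves(11) = 2 * hanoi_moves(10) + 1
hanoi_moves(10) = 2 * hanoi_moves(9) + 1
hanoi_moves(9) = 2 * hanoi_moves(8) + 1
hanoi_moves(8) = 2 * hanoi_moves(7) + 1
hanoi_moves(7) = 2 * hanoi_moves(6) + 1
hanoi_moves(6) = 2 * hanoi_moves(5) + 1
hanoi_moves(5) = 2 * hanoi_moves(4) + 1
hanoi_moves(4) = 2 * hanoi_moves(3) + 1
hanoi_moves(3) = 2 * hanoi_moves(2) + 1
hanoi_moves(2) = 2 * hanoi_moves(1) + 1
hanoi_moves(1) = 1  (base case)
hanoi_moves(2) = 2 * 1 + 1 = 3
hanoi_moves(3) = 2 * 3 + 1 = 7
hanoi_moves(4) = 2 * 7 + 1 = 15
hanoi_moves(5) = 2 * 15 + 1 = 31
hanoi_moves(6) = 2 * 31 + 1 = 63
hanoi_moves(7) = 2 * 63 + 1 = 127
hanoi_moves(8) = 2 * 127 + 1 = 255
hanoi_moves(9) = 2 * 255 + 1 = 511
hanoi_moves(10) = 2 * 511 + 1 = 1023
hanoi_moves(11) = 2 * 1023 + 1 = 2047
hanoi_moves(12) = 2 * 2047 + 1 = 4095
hanoi_moves(13) = 2 * 4095 + 1 = 8191

8191


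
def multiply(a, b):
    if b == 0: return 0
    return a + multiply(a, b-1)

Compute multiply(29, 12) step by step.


multiply(29, 12) = 29 + multiply(29, 11)
multiply(29, 11) = 29 + multiply(29, 10)
multiply(29, 10) = 29 + multiply(29, 9)
multiply(29, 9) = 29 + multiply(29, 8)
multiply(29, 8) = 29 + multiply(29, 7)
multiply(29, 7) = 29 + multiply(29, 6)
multiply(29, 6) = 29 + multiply(29, 5)
multiply(29, 5) = 29 + multiply(29, 4)
multiply(29, 4) = 29 + multiply(29, 3)
multiply(29, 3) = 29 + multiply(29, 2)
multiply(29, 2) = 29 + multiply(29, 1)
multiply(29, 1) = 29 + multiply(29, 0)
multiply(29, 0) = 0  (base case)
Total: 29 + 29 + 29 + 29 + 29 + 29 + 29 + 29 + 29 + 29 + 29 + 29 + 0 = 348

348


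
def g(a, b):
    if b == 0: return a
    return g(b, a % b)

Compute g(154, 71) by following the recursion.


g(154, 71) = g(71, 12)
g(71, 12) = g(12, 11)
g(12, 11) = g(11, 1)
g(11, 1) = g(1, 0)
g(1, 0) = 1  (base case)

1


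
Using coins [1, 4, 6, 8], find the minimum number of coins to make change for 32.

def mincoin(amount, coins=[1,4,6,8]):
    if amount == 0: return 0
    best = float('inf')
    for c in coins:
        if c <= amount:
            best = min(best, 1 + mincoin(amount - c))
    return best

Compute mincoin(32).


Building up with DP:
mincoin(0) = 0
mincoin(1) = min(1+mincoin(0)=1+0=1) = 1
mincoin(2) = min(1+mincoin(1)=1+1=2) = 2
mincoin(3) = min(1+mincoin(2)=1+2=3) = 3
mincoin(4) = min(1+mincoin(3)=1+3=4, 1+mincoin(0)=1+0=1) = 1
mincoin(5) = min(1+mincoin(4)=1+1=2, 1+mincoin(1)=1+1=2) = 2
mincoin(6) = min(1+mincoin(5)=1+2=3, 1+mincoin(2)=1+2=3, 1+mincoin(0)=1+0=1) = 1
mincoin(7) = min(1+mincoin(6)=1+1=2, 1+mincoin(3)=1+3=4, 1+mincoin(1)=1+1=2) = 2
mincoin(8) = min(1+mincoin(7)=1+2=3, 1+mincoin(4)=1+1=2, 1+mincoin(2)=1+2=3, 1+mincoin(0)=1+0=1) = 1
mincoin(9) = min(1+mincoin(8)=1+1=2, 1+mincoin(5)=1+2=3, 1+mincoin(3)=1+3=4, 1+mincoin(1)=1+1=2) = 2
mincoin(10) = min(1+mincoin(9)=1+2=3, 1+mincoin(6)=1+1=2, 1+mincoin(4)=1+1=2, 1+mincoin(2)=1+2=3) = 2
mincoin(11) = min(1+mincoin(10)=1+2=3, 1+mincoin(7)=1+2=3, 1+mincoin(5)=1+2=3, 1+mincoin(3)=1+3=4) = 3
mincoin(12) = min(1+mincoin(11)=1+3=4, 1+mincoin(8)=1+1=2, 1+mincoin(6)=1+1=2, 1+mincoin(4)=1+1=2) = 2
mincoin(13) = min(1+mincoin(12)=1+2=3, 1+mincoin(9)=1+2=3, 1+mincoin(7)=1+2=3, 1+mincoin(5)=1+2=3) = 3
mincoin(14) = min(1+mincoin(13)=1+3=4, 1+mincoin(10)=1+2=3, 1+mincoin(8)=1+1=2, 1+mincoin(6)=1+1=2) = 2
mincoin(15) = min(1+mincoin(14)=1+2=3, 1+mincoin(11)=1+3=4, 1+mincoin(9)=1+2=3, 1+mincoin(7)=1+2=3) = 3
mincoin(16) = min(1+mincoin(15)=1+3=4, 1+mincoin(12)=1+2=3, 1+mincoin(10)=1+2=3, 1+mincoin(8)=1+1=2) = 2
mincoin(17) = min(1+mincoin(16)=1+2=3, 1+mincoin(13)=1+3=4, 1+mincoin(11)=1+3=4, 1+mincoin(9)=1+2=3) = 3
mincoin(18) = min(1+mincoin(17)=1+3=4, 1+mincoin(14)=1+2=3, 1+mincoin(12)=1+2=3, 1+mincoin(10)=1+2=3) = 3
mincoin(19) = min(1+mincoin(18)=1+3=4, 1+mincoin(15)=1+3=4, 1+mincoin(13)=1+3=4, 1+mincoin(11)=1+3=4) = 4
mincoin(20) = min(1+mincoin(19)=1+4=5, 1+mincoin(16)=1+2=3, 1+mincoin(14)=1+2=3, 1+mincoin(12)=1+2=3) = 3
mincoin(21) = min(1+mincoin(20)=1+3=4, 1+mincoin(17)=1+3=4, 1+mincoin(15)=1+3=4, 1+mincoin(13)=1+3=4) = 4
mincoin(22) = min(1+mincoin(21)=1+4=5, 1+mincoin(18)=1+3=4, 1+mincoin(16)=1+2=3, 1+mincoin(14)=1+2=3) = 3
mincoin(23) = min(1+mincoin(22)=1+3=4, 1+mincoin(19)=1+4=5, 1+mincoin(17)=1+3=4, 1+mincoin(15)=1+3=4) = 4
mincoin(24) = min(1+mincoin(23)=1+4=5, 1+mincoin(20)=1+3=4, 1+mincoin(18)=1+3=4, 1+mincoin(16)=1+2=3) = 3
mincoin(25) = min(1+mincoin(24)=1+3=4, 1+mincoin(21)=1+4=5, 1+mincoin(19)=1+4=5, 1+mincoin(17)=1+3=4) = 4
mincoin(26) = min(1+mincoin(25)=1+4=5, 1+mincoin(22)=1+3=4, 1+mincoin(20)=1+3=4, 1+mincoin(18)=1+3=4) = 4
mincoin(27) = min(1+mincoin(26)=1+4=5, 1+mincoin(23)=1+4=5, 1+mincoin(21)=1+4=5, 1+mincoin(19)=1+4=5) = 5
mincoin(28) = min(1+mincoin(27)=1+5=6, 1+mincoin(24)=1+3=4, 1+mincoin(22)=1+3=4, 1+mincoin(20)=1+3=4) = 4
mincoin(29) = min(1+mincoin(28)=1+4=5, 1+mincoin(25)=1+4=5, 1+mincoin(23)=1+4=5, 1+mincoin(21)=1+4=5) = 5
mincoin(30) = min(1+mincoin(29)=1+5=6, 1+mincoin(26)=1+4=5, 1+mincoin(24)=1+3=4, 1+mincoin(22)=1+3=4) = 4
mincoin(31) = min(1+mincoin(30)=1+4=5, 1+mincoin(27)=1+5=6, 1+mincoin(25)=1+4=5, 1+mincoin(23)=1+4=5) = 5
mincoin(32) = min(1+mincoin(31)=1+5=6, 1+mincoin(28)=1+4=5, 1+mincoin(26)=1+4=5, 1+mincoin(24)=1+3=4) = 4

4


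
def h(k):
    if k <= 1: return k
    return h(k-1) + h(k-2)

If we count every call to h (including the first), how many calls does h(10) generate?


Let C(n) = total calls for h(n)
C(0) = 1, C(1) = 1
C(2) = 1 + C(1) + C(0) = 1 + 1 + 1 = 3
C(3) = 1 + C(2) + C(1) = 1 + 3 + 1 = 5
C(4) = 1 + C(3) + C(2) = 1 + 5 + 3 = 9
C(5) = 1 + C(4) + C(3) = 1 + 9 + 5 = 15
C(6) = 1 + C(5) + C(4) = 1 + 15 + 9 = 25
C(7) = 1 + C(6) + C(5) = 1 + 25 + 15 = 41
C(8) = 1 + C(7) + C(6) = 1 + 41 + 25 = 67
C(9) = 1 + C(8) + C(7) = 1 + 67 + 41 = 109
C(10) = 1 + C(9) + C(8) = 1 + 109 + 67 = 177

177


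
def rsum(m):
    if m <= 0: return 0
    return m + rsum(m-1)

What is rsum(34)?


rsum(34)
= 34 + 33 + 32 + 31 + 30 + 29 + 28 + 27 + 26 + 25 + 24 + 23 + 22 + 21 + 20 + 19 + 18 + 17 + 16 + 15 + 14 + 13 + 12 + 11 + 10 + 9 + 8 + 7 + 6 + 5 + 4 + 3 + 2 + 1 + rsum(0)
= 34 + 33 + 32 + 31 + 30 + 29 + 28 + 27 + 26 + 25 + 24 + 23 + 22 + 21 + 20 + 19 + 18 + 17 + 16 + 15 + 14 + 13 + 12 + 11 + 10 + 9 + 8 + 7 + 6 + 5 + 4 + 3 + 2 + 1 + 0
= 595

595


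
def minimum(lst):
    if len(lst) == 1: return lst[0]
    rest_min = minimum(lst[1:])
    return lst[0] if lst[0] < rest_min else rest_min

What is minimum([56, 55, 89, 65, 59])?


minimum([56, 55, 89, 65, 59]): compare 56 with minimum([55, 89, 65, 59])
minimum([55, 89, 65, 59]): compare 55 with minimum([89, 65, 59])
minimum([89, 65, 59]): compare 89 with minimum([65, 59])
minimum([65, 59]): compare 65 with minimum([59])
minimum([59]) = 59  (base case)
Compare 65 with 59 -> 59
Compare 89 with 59 -> 59
Compare 55 with 59 -> 55
Compare 56 with 55 -> 55

55


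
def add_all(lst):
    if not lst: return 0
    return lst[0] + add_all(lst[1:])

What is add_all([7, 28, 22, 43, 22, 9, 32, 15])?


add_all([7, 28, 22, 43, 22, 9, 32, 15]) = 7 + add_all([28, 22, 43, 22, 9, 32, 15])
add_all([28, 22, 43, 22, 9, 32, 15]) = 28 + add_all([22, 43, 22, 9, 32, 15])
add_all([22, 43, 22, 9, 32, 15]) = 22 + add_all([43, 22, 9, 32, 15])
add_all([43, 22, 9, 32, 15]) = 43 + add_all([22, 9, 32, 15])
add_all([22, 9, 32, 15]) = 22 + add_all([9, 32, 15])
add_all([9, 32, 15]) = 9 + add_all([32, 15])
add_all([32, 15]) = 32 + add_all([15])
add_all([15]) = 15 + add_all([])
add_all([]) = 0  (base case)
Total: 7 + 28 + 22 + 43 + 22 + 9 + 32 + 15 + 0 = 178

178


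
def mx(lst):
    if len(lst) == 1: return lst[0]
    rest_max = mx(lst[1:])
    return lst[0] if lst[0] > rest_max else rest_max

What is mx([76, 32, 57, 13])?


mx([76, 32, 57, 13]): compare 76 with mx([32, 57, 13])
mx([32, 57, 13]): compare 32 with mx([57, 13])
mx([57, 13]): compare 57 with mx([13])
mx([13]) = 13  (base case)
Compare 57 with 13 -> 57
Compare 32 with 57 -> 57
Compare 76 with 57 -> 76

76


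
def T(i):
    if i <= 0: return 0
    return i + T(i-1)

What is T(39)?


T(39)
= 39 + 38 + 37 + 36 + 35 + 34 + 33 + 32 + 31 + 30 + 29 + 28 + 27 + 26 + 25 + 24 + 23 + 22 + 21 + 20 + 19 + 18 + 17 + 16 + 15 + 14 + 13 + 12 + 11 + 10 + 9 + 8 + 7 + 6 + 5 + 4 + 3 + 2 + 1 + T(0)
= 39 + 38 + 37 + 36 + 35 + 34 + 33 + 32 + 31 + 30 + 29 + 28 + 27 + 26 + 25 + 24 + 23 + 22 + 21 + 20 + 19 + 18 + 17 + 16 + 15 + 14 + 13 + 12 + 11 + 10 + 9 + 8 + 7 + 6 + 5 + 4 + 3 + 2 + 1 + 0
= 780

780


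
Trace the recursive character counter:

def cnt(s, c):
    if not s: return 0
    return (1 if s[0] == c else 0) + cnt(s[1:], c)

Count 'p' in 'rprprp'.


s[0]='r' != 'p' -> 0
s[0]='p' == 'p' -> 1
s[0]='r' != 'p' -> 0
s[0]='p' == 'p' -> 1
s[0]='r' != 'p' -> 0
s[0]='p' == 'p' -> 1
Sum: 0 + 1 + 0 + 1 + 0 + 1 = 3

3


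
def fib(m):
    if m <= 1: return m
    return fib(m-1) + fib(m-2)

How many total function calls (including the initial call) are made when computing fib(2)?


Let C(n) = total calls for fib(n)
C(0) = 1, C(1) = 1
C(2) = 1 + C(1) + C(0) = 1 + 1 + 1 = 3

3


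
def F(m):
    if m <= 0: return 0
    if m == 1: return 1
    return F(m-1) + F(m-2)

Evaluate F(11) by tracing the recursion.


Computing F(11) bottom-up:
F(0) = 0
F(1) = 1
F(2) = F(1) + F(0) = 1 + 0 = 1
F(3) = F(2) + F(1) = 1 + 1 = 2
F(4) = F(3) + F(2) = 2 + 1 = 3
F(5) = F(4) + F(3) = 3 + 2 = 5
F(6) = F(5) + F(4) = 5 + 3 = 8
F(7) = F(6) + F(5) = 8 + 5 = 13
F(8) = F(7) + F(6) = 13 + 8 = 21
F(9) = F(8) + F(7) = 21 + 13 = 34
F(10) = F(9) + F(8) = 34 + 21 = 55
F(11) = F(10) + F(9) = 55 + 34 = 89

89


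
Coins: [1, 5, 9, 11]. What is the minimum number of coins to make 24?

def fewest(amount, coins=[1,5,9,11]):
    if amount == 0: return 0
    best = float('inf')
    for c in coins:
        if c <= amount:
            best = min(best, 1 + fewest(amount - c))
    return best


Building up with DP:
fewest(0) = 0
fewest(1) = min(1+fewest(0)=1+0=1) = 1
fewest(2) = min(1+fewest(1)=1+1=2) = 2
fewest(3) = min(1+fewest(2)=1+2=3) = 3
fewest(4) = min(1+fewest(3)=1+3=4) = 4
fewest(5) = min(1+fewest(4)=1+4=5, 1+fewest(0)=1+0=1) = 1
fewest(6) = min(1+fewest(5)=1+1=2, 1+fewest(1)=1+1=2) = 2
fewest(7) = min(1+fewest(6)=1+2=3, 1+fewest(2)=1+2=3) = 3
fewest(8) = min(1+fewest(7)=1+3=4, 1+fewest(3)=1+3=4) = 4
fewest(9) = min(1+fewest(8)=1+4=5, 1+fewest(4)=1+4=5, 1+fewest(0)=1+0=1) = 1
fewest(10) = min(1+fewest(9)=1+1=2, 1+fewest(5)=1+1=2, 1+fewest(1)=1+1=2) = 2
fewest(11) = min(1+fewest(10)=1+2=3, 1+fewest(6)=1+2=3, 1+fewest(2)=1+2=3, 1+fewest(0)=1+0=1) = 1
fewest(12) = min(1+fewest(11)=1+1=2, 1+fewest(7)=1+3=4, 1+fewest(3)=1+3=4, 1+fewest(1)=1+1=2) = 2
fewest(13) = min(1+fewest(12)=1+2=3, 1+fewest(8)=1+4=5, 1+fewest(4)=1+4=5, 1+fewest(2)=1+2=3) = 3
fewest(14) = min(1+fewest(13)=1+3=4, 1+fewest(9)=1+1=2, 1+fewest(5)=1+1=2, 1+fewest(3)=1+3=4) = 2
fewest(15) = min(1+fewest(14)=1+2=3, 1+fewest(10)=1+2=3, 1+fewest(6)=1+2=3, 1+fewest(4)=1+4=5) = 3
fewest(16) = min(1+fewest(15)=1+3=4, 1+fewest(11)=1+1=2, 1+fewest(7)=1+3=4, 1+fewest(5)=1+1=2) = 2
fewest(17) = min(1+fewest(16)=1+2=3, 1+fewest(12)=1+2=3, 1+fewest(8)=1+4=5, 1+fewest(6)=1+2=3) = 3
fewest(18) = min(1+fewest(17)=1+3=4, 1+fewest(13)=1+3=4, 1+fewest(9)=1+1=2, 1+fewest(7)=1+3=4) = 2
fewest(19) = min(1+fewest(18)=1+2=3, 1+fewest(14)=1+2=3, 1+fewest(10)=1+2=3, 1+fewest(8)=1+4=5) = 3
fewest(20) = min(1+fewest(19)=1+3=4, 1+fewest(15)=1+3=4, 1+fewest(11)=1+1=2, 1+fewest(9)=1+1=2) = 2
fewest(21) = min(1+fewest(20)=1+2=3, 1+fewest(16)=1+2=3, 1+fewest(12)=1+2=3, 1+fewest(10)=1+2=3) = 3
fewest(22) = min(1+fewest(21)=1+3=4, 1+fewest(17)=1+3=4, 1+fewest(13)=1+3=4, 1+fewest(11)=1+1=2) = 2
fewest(23) = min(1+fewest(22)=1+2=3, 1+fewest(18)=1+2=3, 1+fewest(14)=1+2=3, 1+fewest(12)=1+2=3) = 3
fewest(24) = min(1+fewest(23)=1+3=4, 1+fewest(19)=1+3=4, 1+fewest(15)=1+3=4, 1+fewest(13)=1+3=4) = 4

4


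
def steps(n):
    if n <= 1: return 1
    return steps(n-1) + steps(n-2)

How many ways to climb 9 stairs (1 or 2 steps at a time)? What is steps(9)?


Building up from base cases:
steps(0) = 1
steps(1) = 1
steps(2) = steps(1) + steps(0) = 1 + 1 = 2
steps(3) = steps(2) + steps(1) = 2 + 1 = 3
steps(4) = steps(3) + steps(2) = 3 + 2 = 5
steps(5) = steps(4) + steps(3) = 5 + 3 = 8
steps(6) = steps(5) + steps(4) = 8 + 5 = 13
steps(7) = steps(6) + steps(5) = 13 + 8 = 21
steps(8) = steps(7) + steps(6) = 21 + 13 = 34
steps(9) = steps(8) + steps(7) = 34 + 21 = 55

55


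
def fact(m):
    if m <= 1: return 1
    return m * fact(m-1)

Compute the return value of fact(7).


fact(7)
= 7 * fact(6)
= 7 * 6 * fact(5)
= 7 * 6 * 5 * fact(4)
= 7 * 6 * 5 * 4 * fact(3)
= 7 * 6 * 5 * 4 * 3 * fact(2)
= 7 * 6 * 5 * 4 * 3 * 2 * fact(1)
= 7 * 6 * 5 * 4 * 3 * 2 * 1
= 5040

5040


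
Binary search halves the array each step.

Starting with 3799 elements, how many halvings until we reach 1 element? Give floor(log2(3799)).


3799 / 2 = 1899
1899 / 2 = 949
949 / 2 = 474
474 / 2 = 237
237 / 2 = 118
118 / 2 = 59
59 / 2 = 29
29 / 2 = 14
14 / 2 = 7
7 / 2 = 3
3 / 2 = 1
Reached 1 after 11 halvings

11


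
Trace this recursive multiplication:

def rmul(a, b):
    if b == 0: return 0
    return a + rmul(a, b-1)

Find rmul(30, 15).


rmul(30, 15) = 30 + rmul(30, 14)
rmul(30, 14) = 30 + rmul(30, 13)
rmul(30, 13) = 30 + rmul(30, 12)
rmul(30, 12) = 30 + rmul(30, 11)
rmul(30, 11) = 30 + rmul(30, 10)
rmul(30, 10) = 30 + rmul(30, 9)
rmul(30, 9) = 30 + rmul(30, 8)
rmul(30, 8) = 30 + rmul(30, 7)
rmul(30, 7) = 30 + rmul(30, 6)
rmul(30, 6) = 30 + rmul(30, 5)
rmul(30, 5) = 30 + rmul(30, 4)
rmul(30, 4) = 30 + rmul(30, 3)
rmul(30, 3) = 30 + rmul(30, 2)
rmul(30, 2) = 30 + rmul(30, 1)
rmul(30, 1) = 30 + rmul(30, 0)
rmul(30, 0) = 0  (base case)
Total: 30 + 30 + 30 + 30 + 30 + 30 + 30 + 30 + 30 + 30 + 30 + 30 + 30 + 30 + 30 + 0 = 450

450


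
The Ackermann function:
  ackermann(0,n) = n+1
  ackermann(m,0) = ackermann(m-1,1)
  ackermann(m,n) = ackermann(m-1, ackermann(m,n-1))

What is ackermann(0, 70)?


ackermann(0, 70) = 71
Result: ackermann(0, 70) = 71

71


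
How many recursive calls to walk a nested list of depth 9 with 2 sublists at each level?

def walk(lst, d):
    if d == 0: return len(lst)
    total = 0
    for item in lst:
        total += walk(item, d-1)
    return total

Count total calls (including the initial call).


At depth 0 (root): 1 call
At depth 1: each of 1 parents calls walk on 2 children = 2 calls
At depth 2: each of 2 parents calls walk on 2 children = 4 calls
At depth 3: each of 4 parents calls walk on 2 children = 8 calls
At depth 4: each of 8 parents calls walk on 2 children = 16 calls
At depth 5: each of 16 parents calls walk on 2 children = 32 calls
At depth 6: each of 32 parents calls walk on 2 children = 64 calls
At depth 7: each of 64 parents calls walk on 2 children = 128 calls
At depth 8: each of 128 parents calls walk on 2 children = 256 calls
At depth 9: each of 256 parents calls walk on 2 children = 512 calls
Total: 1 + 2 + 4 + 8 + 16 + 32 + 64 + 128 + 256 + 512 = 1023

1023


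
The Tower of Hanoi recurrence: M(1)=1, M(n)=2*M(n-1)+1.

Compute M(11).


M(11) = 2 * M(10) + 1
M(10) = 2 * M(9) + 1
M(9) = 2 * M(8) + 1
M(8) = 2 * M(7) + 1
M(7) = 2 * M(6) + 1
M(6) = 2 * M(5) + 1
M(5) = 2 * M(4) + 1
M(4) = 2 * M(3) + 1
M(3) = 2 * M(2) + 1
M(2) = 2 * M(1) + 1
M(1) = 1  (base case)
M(2) = 2 * 1 + 1 = 3
M(3) = 2 * 3 + 1 = 7
M(4) = 2 * 7 + 1 = 15
M(5) = 2 * 15 + 1 = 31
M(6) = 2 * 31 + 1 = 63
M(7) = 2 * 63 + 1 = 127
M(8) = 2 * 127 + 1 = 255
M(9) = 2 * 255 + 1 = 511
M(10) = 2 * 511 + 1 = 1023
M(11) = 2 * 1023 + 1 = 2047

2047


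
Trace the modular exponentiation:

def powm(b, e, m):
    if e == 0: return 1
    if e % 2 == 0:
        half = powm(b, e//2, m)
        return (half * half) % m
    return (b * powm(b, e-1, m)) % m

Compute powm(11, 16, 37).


powm(11, 16, 37): e is even, compute powm(11, 8, 37)
  powm(11, 8, 37): e is even, compute powm(11, 4, 37)
    powm(11, 4, 37): e is even, compute powm(11, 2, 37)
      powm(11, 2, 37): e is even, compute powm(11, 1, 37)
        powm(11, 1, 37): e is odd, compute powm(11, 0, 37)
          powm(11, 0, 37) = 1
        (11 * 1) % 37 = 11
      half=11, (11*11) % 37 = 10
    half=10, (10*10) % 37 = 26
  half=26, (26*26) % 37 = 10
half=10, (10*10) % 37 = 26

26


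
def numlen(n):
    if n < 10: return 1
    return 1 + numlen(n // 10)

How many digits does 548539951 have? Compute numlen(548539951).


numlen(548539951) = 1 + numlen(54853995)
numlen(54853995) = 1 + numlen(5485399)
numlen(5485399) = 1 + numlen(548539)
numlen(548539) = 1 + numlen(54853)
numlen(54853) = 1 + numlen(5485)
numlen(5485) = 1 + numlen(548)
numlen(548) = 1 + numlen(54)
numlen(54) = 1 + numlen(5)
numlen(5) = 1  (base case: 5 < 10)
Unwinding: 1 + 1 + 1 + 1 + 1 + 1 + 1 + 1 + 1 = 9

9


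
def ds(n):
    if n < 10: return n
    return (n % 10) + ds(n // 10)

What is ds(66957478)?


ds(66957478) = 8 + ds(6695747)
ds(6695747) = 7 + ds(669574)
ds(669574) = 4 + ds(66957)
ds(66957) = 7 + ds(6695)
ds(6695) = 5 + ds(669)
ds(669) = 9 + ds(66)
ds(66) = 6 + ds(6)
ds(6) = 6  (base case)
Total: 8 + 7 + 4 + 7 + 5 + 9 + 6 + 6 = 52

52


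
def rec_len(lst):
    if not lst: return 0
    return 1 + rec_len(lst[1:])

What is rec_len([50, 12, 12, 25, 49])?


rec_len([50, 12, 12, 25, 49]) = 1 + rec_len([12, 12, 25, 49])
rec_len([12, 12, 25, 49]) = 1 + rec_len([12, 25, 49])
rec_len([12, 25, 49]) = 1 + rec_len([25, 49])
rec_len([25, 49]) = 1 + rec_len([49])
rec_len([49]) = 1 + rec_len([])
rec_len([]) = 0  (base case)
Unwinding: 1 + 1 + 1 + 1 + 1 + 0 = 5

5


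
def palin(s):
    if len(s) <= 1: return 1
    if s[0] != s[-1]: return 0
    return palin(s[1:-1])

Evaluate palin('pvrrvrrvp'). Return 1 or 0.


palin('pvrrvrrvp'): s[0]='p' == s[-1]='p' -> check palin('vrrvrrv')
palin('vrrvrrv'): s[0]='v' == s[-1]='v' -> check palin('rrvrr')
palin('rrvrr'): s[0]='r' == s[-1]='r' -> check palin('rvr')
palin('rvr'): s[0]='r' == s[-1]='r' -> check palin('v')
palin('v'): len <= 1 -> return 1  (base case)
Result: 1 (palindrome)

1


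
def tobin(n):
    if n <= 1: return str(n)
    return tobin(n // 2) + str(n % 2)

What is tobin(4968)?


tobin(4968) = tobin(2484) + '0'
tobin(2484) = tobin(1242) + '0'
tobin(1242) = tobin(621) + '0'
tobin(621) = tobin(310) + '1'
tobin(310) = tobin(155) + '0'
tobin(155) = tobin(77) + '1'
tobin(77) = tobin(38) + '1'
tobin(38) = tobin(19) + '0'
tobin(19) = tobin(9) + '1'
tobin(9) = tobin(4) + '1'
tobin(4) = tobin(2) + '0'
tobin(2) = tobin(1) + '0'
tobin(1) = '1'  (base case)
Concatenating: '1' + '0' + '0' + '1' + '1' + '0' + '1' + '1' + '0' + '1' + '0' + '0' + '0' = '1001101101000'

1001101101000


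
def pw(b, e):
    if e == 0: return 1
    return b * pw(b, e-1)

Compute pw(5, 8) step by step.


pw(5, 8)
= 5 * pw(5, 7)
= 5 * 5 * pw(5, 6)
= 5 * 5 * 5 * pw(5, 5)
= 5 * 5 * 5 * 5 * pw(5, 4)
= 5 * 5 * 5 * 5 * 5 * pw(5, 3)
= 5 * 5 * 5 * 5 * 5 * 5 * pw(5, 2)
= 5 * 5 * 5 * 5 * 5 * 5 * 5 * pw(5, 1)
= 5 * 5 * 5 * 5 * 5 * 5 * 5 * 5 * pw(5, 0)
= 5 * 5 * 5 * 5 * 5 * 5 * 5 * 5 * 1
= 390625

390625


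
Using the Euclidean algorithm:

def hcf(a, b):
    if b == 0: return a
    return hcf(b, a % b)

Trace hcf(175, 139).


hcf(175, 139) = hcf(139, 36)
hcf(139, 36) = hcf(36, 31)
hcf(36, 31) = hcf(31, 5)
hcf(31, 5) = hcf(5, 1)
hcf(5, 1) = hcf(1, 0)
hcf(1, 0) = 1  (base case)

1


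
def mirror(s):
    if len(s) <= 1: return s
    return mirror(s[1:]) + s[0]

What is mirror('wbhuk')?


mirror('wbhuk') = mirror('bhuk') + 'w'
mirror('bhuk') = mirror('huk') + 'b'
mirror('huk') = mirror('uk') + 'h'
mirror('uk') = mirror('k') + 'u'
mirror('k') = 'k'  (base case)
Concatenating: 'k' + 'u' + 'h' + 'b' + 'w' = 'kuhbw'

kuhbw


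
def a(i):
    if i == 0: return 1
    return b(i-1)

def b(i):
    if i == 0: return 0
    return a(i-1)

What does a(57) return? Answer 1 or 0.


a(57) = b(56)
b(56) = a(55)
a(55) = b(54)
b(54) = a(53)
a(53) = b(52)
b(52) = a(51)
a(51) = b(50)
b(50) = a(49)
a(49) = b(48)
b(48) = a(47)
a(47) = b(46)
b(46) = a(45)
a(45) = b(44)
b(44) = a(43)
a(43) = b(42)
b(42) = a(41)
a(41) = b(40)
b(40) = a(39)
a(39) = b(38)
b(38) = a(37)
a(37) = b(36)
b(36) = a(35)
a(35) = b(34)
b(34) = a(33)
a(33) = b(32)
b(32) = a(31)
a(31) = b(30)
b(30) = a(29)
a(29) = b(28)
b(28) = a(27)
a(27) = b(26)
b(26) = a(25)
a(25) = b(24)
b(24) = a(23)
a(23) = b(22)
b(22) = a(21)
a(21) = b(20)
b(20) = a(19)
a(19) = b(18)
b(18) = a(17)
a(17) = b(16)
b(16) = a(15)
a(15) = b(14)
b(14) = a(13)
a(13) = b(12)
b(12) = a(11)
a(11) = b(10)
b(10) = a(9)
a(9) = b(8)
b(8) = a(7)
a(7) = b(6)
b(6) = a(5)
a(5) = b(4)
b(4) = a(3)
a(3) = b(2)
b(2) = a(1)
a(1) = b(0)
b(0) = 0  (base case)
Result: 0

0


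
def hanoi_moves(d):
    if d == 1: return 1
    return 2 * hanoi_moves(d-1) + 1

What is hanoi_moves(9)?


hanoi_moves(9) = 2 * hanoi_moves(8) + 1
hanoi_moves(8) = 2 * hanoi_moves(7) + 1
hanoi_moves(7) = 2 * hanoi_moves(6) + 1
hanoi_moves(6) = 2 * hanoi_moves(5) + 1
hanoi_moves(5) = 2 * hanoi_moves(4) + 1
hanoi_moves(4) = 2 * hanoi_moves(3) + 1
hanoi_moves(3) = 2 * hanoi_moves(2) + 1
hanoi_moves(2) = 2 * hanoi_moves(1) + 1
hanoi_moves(1) = 1  (base case)
hanoi_moves(2) = 2 * 1 + 1 = 3
hanoi_moves(3) = 2 * 3 + 1 = 7
hanoi_moves(4) = 2 * 7 + 1 = 15
hanoi_moves(5) = 2 * 15 + 1 = 31
hanoi_moves(6) = 2 * 31 + 1 = 63
hanoi_moves(7) = 2 * 63 + 1 = 127
hanoi_moves(8) = 2 * 127 + 1 = 255
hanoi_moves(9) = 2 * 255 + 1 = 511

511
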